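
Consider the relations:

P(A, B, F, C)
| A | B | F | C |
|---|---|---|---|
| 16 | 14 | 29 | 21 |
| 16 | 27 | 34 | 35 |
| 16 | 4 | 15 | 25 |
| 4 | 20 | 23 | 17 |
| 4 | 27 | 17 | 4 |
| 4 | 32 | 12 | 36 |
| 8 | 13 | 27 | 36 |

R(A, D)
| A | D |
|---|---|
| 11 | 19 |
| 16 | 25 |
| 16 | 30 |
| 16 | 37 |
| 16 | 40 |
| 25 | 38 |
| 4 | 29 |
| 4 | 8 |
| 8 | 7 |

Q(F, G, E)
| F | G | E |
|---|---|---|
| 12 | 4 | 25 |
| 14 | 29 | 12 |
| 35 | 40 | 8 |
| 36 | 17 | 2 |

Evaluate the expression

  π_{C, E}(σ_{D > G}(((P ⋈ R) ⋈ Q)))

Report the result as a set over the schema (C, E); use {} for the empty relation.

Natural join on A: {(16, 14, 29, 21, 25), (16, 14, 29, 21, 30), (16, 14, 29, 21, 37), (16, 14, 29, 21, 40), (16, 27, 34, 35, 25), (16, 27, 34, 35, 30), (16, 27, 34, 35, 37), (16, 27, 34, 35, 40), (16, 4, 15, 25, 25), (16, 4, 15, 25, 30), (16, 4, 15, 25, 37), (16, 4, 15, 25, 40), (4, 20, 23, 17, 29), (4, 20, 23, 17, 8), (4, 27, 17, 4, 29), (4, 27, 17, 4, 8), (4, 32, 12, 36, 29), (4, 32, 12, 36, 8), (8, 13, 27, 36, 7)}
Natural join on F: {(4, 32, 12, 36, 29, 4, 25), (4, 32, 12, 36, 8, 4, 25)}
Filtering on D > G leaves {(4, 32, 12, 36, 29, 4, 25), (4, 32, 12, 36, 8, 4, 25)}.
π[C, E]: project onto (C, E) (1 duplicate(s) eliminated) → {(36, 25)}

{(36, 25)}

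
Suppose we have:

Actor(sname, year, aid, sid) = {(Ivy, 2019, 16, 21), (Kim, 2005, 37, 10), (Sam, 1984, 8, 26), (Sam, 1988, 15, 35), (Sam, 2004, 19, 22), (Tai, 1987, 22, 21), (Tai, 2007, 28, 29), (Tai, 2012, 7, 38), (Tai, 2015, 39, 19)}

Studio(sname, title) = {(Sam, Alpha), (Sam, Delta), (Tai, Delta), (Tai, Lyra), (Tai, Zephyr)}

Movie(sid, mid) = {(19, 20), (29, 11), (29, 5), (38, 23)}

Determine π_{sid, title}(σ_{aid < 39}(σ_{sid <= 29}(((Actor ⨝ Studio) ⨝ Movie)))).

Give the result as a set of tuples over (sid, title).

Actor ⋈ Studio (natural join on sname): {(Sam, 1984, 8, 26, Alpha), (Sam, 1984, 8, 26, Delta), (Sam, 1988, 15, 35, Alpha), (Sam, 1988, 15, 35, Delta), (Sam, 2004, 19, 22, Alpha), (Sam, 2004, 19, 22, Delta), (Tai, 1987, 22, 21, Delta), (Tai, 1987, 22, 21, Lyra), (Tai, 1987, 22, 21, Zephyr), (Tai, 2007, 28, 29, Delta), (Tai, 2007, 28, 29, Lyra), (Tai, 2007, 28, 29, Zephyr), (Tai, 2012, 7, 38, Delta), (Tai, 2012, 7, 38, Lyra), (Tai, 2012, 7, 38, Zephyr), (Tai, 2015, 39, 19, Delta), (Tai, 2015, 39, 19, Lyra), (Tai, 2015, 39, 19, Zephyr)}
(Actor ⨝ Studio) ⋈ Movie (natural join on sid): {(Tai, 2007, 28, 29, Delta, 11), (Tai, 2007, 28, 29, Delta, 5), (Tai, 2007, 28, 29, Lyra, 11), (Tai, 2007, 28, 29, Lyra, 5), (Tai, 2007, 28, 29, Zephyr, 11), (Tai, 2007, 28, 29, Zephyr, 5), (Tai, 2012, 7, 38, Delta, 23), (Tai, 2012, 7, 38, Lyra, 23), (Tai, 2012, 7, 38, Zephyr, 23), (Tai, 2015, 39, 19, Delta, 20), (Tai, 2015, 39, 19, Lyra, 20), (Tai, 2015, 39, 19, Zephyr, 20)}
Selection sid <= 29: {(Tai, 2007, 28, 29, Delta, 11), (Tai, 2007, 28, 29, Delta, 5), (Tai, 2007, 28, 29, Lyra, 11), (Tai, 2007, 28, 29, Lyra, 5), (Tai, 2007, 28, 29, Zephyr, 11), (Tai, 2007, 28, 29, Zephyr, 5), (Tai, 2015, 39, 19, Delta, 20), (Tai, 2015, 39, 19, Lyra, 20), (Tai, 2015, 39, 19, Zephyr, 20)}
Selection aid < 39: {(Tai, 2007, 28, 29, Delta, 11), (Tai, 2007, 28, 29, Delta, 5), (Tai, 2007, 28, 29, Lyra, 11), (Tai, 2007, 28, 29, Lyra, 5), (Tai, 2007, 28, 29, Zephyr, 11), (Tai, 2007, 28, 29, Zephyr, 5)}
π[sid, title]: project onto (sid, title) (3 duplicate(s) eliminated) → {(29, Delta), (29, Lyra), (29, Zephyr)}

{(29, Delta), (29, Lyra), (29, Zephyr)}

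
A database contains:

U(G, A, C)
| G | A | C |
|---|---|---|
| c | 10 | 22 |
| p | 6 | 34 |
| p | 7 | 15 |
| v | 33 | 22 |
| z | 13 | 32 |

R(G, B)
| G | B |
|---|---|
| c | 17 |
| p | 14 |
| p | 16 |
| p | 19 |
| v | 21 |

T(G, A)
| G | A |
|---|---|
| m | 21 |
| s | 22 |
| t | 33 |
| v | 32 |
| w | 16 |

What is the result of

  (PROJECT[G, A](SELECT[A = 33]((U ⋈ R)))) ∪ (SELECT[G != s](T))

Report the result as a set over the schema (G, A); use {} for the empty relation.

{(m, 21), (t, 33), (v, 32), (v, 33), (w, 16)}

Joining U and R on G yields {(c, 10, 22, 17), (p, 6, 34, 14), (p, 6, 34, 16), (p, 6, 34, 19), (p, 7, 15, 14), (p, 7, 15, 16), (p, 7, 15, 19), (v, 33, 22, 21)}.
Filtering on A = 33 leaves {(v, 33, 22, 21)}.
π[G, A]: project onto (G, A) → {(v, 33)}
Filtering on G != s leaves {(m, 21), (t, 33), (v, 32), (w, 16)}.
Set union of the two operands is {(m, 21), (t, 33), (v, 32), (v, 33), (w, 16)}.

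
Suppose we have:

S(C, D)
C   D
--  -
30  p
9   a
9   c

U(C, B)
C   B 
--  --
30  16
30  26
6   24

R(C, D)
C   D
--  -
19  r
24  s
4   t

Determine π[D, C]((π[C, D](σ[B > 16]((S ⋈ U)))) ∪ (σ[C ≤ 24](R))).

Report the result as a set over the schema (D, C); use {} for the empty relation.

{(p, 30), (r, 19), (s, 24), (t, 4)}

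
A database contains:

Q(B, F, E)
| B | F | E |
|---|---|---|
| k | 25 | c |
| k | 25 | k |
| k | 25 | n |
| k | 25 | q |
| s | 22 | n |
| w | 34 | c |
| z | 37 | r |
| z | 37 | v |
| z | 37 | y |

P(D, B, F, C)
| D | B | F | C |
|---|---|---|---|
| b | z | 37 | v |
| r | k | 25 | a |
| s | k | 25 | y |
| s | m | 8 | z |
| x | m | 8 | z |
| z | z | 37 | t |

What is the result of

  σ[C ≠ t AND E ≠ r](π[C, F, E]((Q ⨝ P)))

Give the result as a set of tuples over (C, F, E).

{(a, 25, c), (a, 25, k), (a, 25, n), (a, 25, q), (v, 37, v), (v, 37, y), (y, 25, c), (y, 25, k), (y, 25, n), (y, 25, q)}

Q ⋈ P (natural join on B, F): {(k, 25, c, r, a), (k, 25, c, s, y), (k, 25, k, r, a), (k, 25, k, s, y), (k, 25, n, r, a), (k, 25, n, s, y), (k, 25, q, r, a), (k, 25, q, s, y), (z, 37, r, b, v), (z, 37, r, z, t), (z, 37, v, b, v), (z, 37, v, z, t), (z, 37, y, b, v), (z, 37, y, z, t)}
Keep only column(s) C, F, E: {(a, 25, c), (a, 25, k), (a, 25, n), (a, 25, q), (t, 37, r), (t, 37, v), (t, 37, y), (v, 37, r), (v, 37, v), (v, 37, y), (y, 25, c), (y, 25, k), (y, 25, n), (y, 25, q)}
Selection C ≠ t AND E ≠ r: {(a, 25, c), (a, 25, k), (a, 25, n), (a, 25, q), (v, 37, v), (v, 37, y), (y, 25, c), (y, 25, k), (y, 25, n), (y, 25, q)}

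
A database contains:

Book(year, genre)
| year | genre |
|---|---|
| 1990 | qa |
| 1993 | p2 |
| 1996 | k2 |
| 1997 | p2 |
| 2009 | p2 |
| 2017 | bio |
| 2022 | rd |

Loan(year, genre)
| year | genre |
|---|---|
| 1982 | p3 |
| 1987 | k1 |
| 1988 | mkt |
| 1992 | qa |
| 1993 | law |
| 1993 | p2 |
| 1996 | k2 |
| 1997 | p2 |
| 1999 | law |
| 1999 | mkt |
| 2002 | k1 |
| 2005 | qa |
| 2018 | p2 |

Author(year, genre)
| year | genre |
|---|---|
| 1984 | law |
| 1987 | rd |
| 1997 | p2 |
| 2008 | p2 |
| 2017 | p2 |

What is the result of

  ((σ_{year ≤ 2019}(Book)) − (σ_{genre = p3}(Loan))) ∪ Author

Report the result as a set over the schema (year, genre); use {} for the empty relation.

{(1984, law), (1987, rd), (1990, qa), (1993, p2), (1996, k2), (1997, p2), (2008, p2), (2009, p2), (2017, bio), (2017, p2)}

Selection year ≤ 2019: {(1990, qa), (1993, p2), (1996, k2), (1997, p2), (2009, p2), (2017, bio)}
Selection genre = p3: {(1982, p3)}
Difference: {(1990, qa), (1993, p2), (1996, k2), (1997, p2), (2009, p2), (2017, bio)} with {(1982, p3)} → {(1990, qa), (1993, p2), (1996, k2), (1997, p2), (2009, p2), (2017, bio)}
Union: {(1990, qa), (1993, p2), (1996, k2), (1997, p2), (2009, p2), (2017, bio)} with {(1984, law), (1987, rd), (1997, p2), (2008, p2), (2017, p2)} → {(1984, law), (1987, rd), (1990, qa), (1993, p2), (1996, k2), (1997, p2), (2008, p2), (2009, p2), (2017, bio), (2017, p2)}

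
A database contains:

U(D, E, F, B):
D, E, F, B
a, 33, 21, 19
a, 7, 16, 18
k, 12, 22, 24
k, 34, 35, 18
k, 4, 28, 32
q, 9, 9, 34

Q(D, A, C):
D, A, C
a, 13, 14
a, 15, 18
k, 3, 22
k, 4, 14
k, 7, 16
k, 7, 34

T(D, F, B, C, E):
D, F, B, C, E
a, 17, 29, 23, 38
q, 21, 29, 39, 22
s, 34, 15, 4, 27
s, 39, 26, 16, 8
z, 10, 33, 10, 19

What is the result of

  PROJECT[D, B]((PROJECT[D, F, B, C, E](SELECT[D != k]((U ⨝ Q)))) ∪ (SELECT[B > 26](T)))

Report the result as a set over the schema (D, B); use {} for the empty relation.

{(a, 18), (a, 19), (a, 29), (q, 29), (z, 33)}

U ⋈ Q (natural join on D): {(a, 33, 21, 19, 13, 14), (a, 33, 21, 19, 15, 18), (a, 7, 16, 18, 13, 14), (a, 7, 16, 18, 15, 18), (k, 12, 22, 24, 3, 22), (k, 12, 22, 24, 4, 14), (k, 12, 22, 24, 7, 16), (k, 12, 22, 24, 7, 34), (k, 34, 35, 18, 3, 22), (k, 34, 35, 18, 4, 14), (k, 34, 35, 18, 7, 16), (k, 34, 35, 18, 7, 34), (k, 4, 28, 32, 3, 22), (k, 4, 28, 32, 4, 14), (k, 4, 28, 32, 7, 16), (k, 4, 28, 32, 7, 34)}
Apply σ_{D != k}; surviving tuples: {(a, 33, 21, 19, 13, 14), (a, 33, 21, 19, 15, 18), (a, 7, 16, 18, 13, 14), (a, 7, 16, 18, 15, 18)}
Keep only column(s) D, F, B, C, E: {(a, 16, 18, 14, 7), (a, 16, 18, 18, 7), (a, 21, 19, 14, 33), (a, 21, 19, 18, 33)}
Apply σ_{B > 26}; surviving tuples: {(a, 17, 29, 23, 38), (q, 21, 29, 39, 22), (z, 10, 33, 10, 19)}
Set union of the two operands is {(a, 16, 18, 14, 7), (a, 16, 18, 18, 7), (a, 17, 29, 23, 38), (a, 21, 19, 14, 33), (a, 21, 19, 18, 33), (q, 21, 29, 39, 22), (z, 10, 33, 10, 19)}.
Keep only column(s) D, B (2 duplicate(s) eliminated): {(a, 18), (a, 19), (a, 29), (q, 29), (z, 33)}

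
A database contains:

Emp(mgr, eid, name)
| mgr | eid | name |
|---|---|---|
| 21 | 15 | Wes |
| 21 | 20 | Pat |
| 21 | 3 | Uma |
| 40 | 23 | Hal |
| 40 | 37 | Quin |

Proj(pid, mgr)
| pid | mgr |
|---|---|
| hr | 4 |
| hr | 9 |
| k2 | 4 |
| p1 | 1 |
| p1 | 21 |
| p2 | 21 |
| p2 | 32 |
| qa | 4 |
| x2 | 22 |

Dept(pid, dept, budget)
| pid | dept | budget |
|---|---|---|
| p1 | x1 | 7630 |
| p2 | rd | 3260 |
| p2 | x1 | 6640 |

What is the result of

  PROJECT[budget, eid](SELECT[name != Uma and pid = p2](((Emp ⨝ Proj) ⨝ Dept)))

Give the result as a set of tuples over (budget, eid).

{(3260, 15), (3260, 20), (6640, 15), (6640, 20)}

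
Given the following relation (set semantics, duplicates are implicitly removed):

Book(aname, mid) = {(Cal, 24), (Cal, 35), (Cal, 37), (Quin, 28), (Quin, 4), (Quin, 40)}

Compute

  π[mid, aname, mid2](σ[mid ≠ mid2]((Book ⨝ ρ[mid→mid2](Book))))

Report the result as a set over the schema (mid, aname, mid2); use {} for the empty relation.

ρ[mid→mid2]: schema becomes (aname, mid2); tuples unchanged.
Book ⋈ ρ[mid→mid2](Book) (natural join on aname): {(Cal, 24, 24), (Cal, 24, 35), (Cal, 24, 37), (Cal, 35, 24), (Cal, 35, 35), (Cal, 35, 37), (Cal, 37, 24), (Cal, 37, 35), (Cal, 37, 37), (Quin, 28, 28), (Quin, 28, 4), (Quin, 28, 40), (Quin, 4, 28), (Quin, 4, 4), (Quin, 4, 40), (Quin, 40, 28), (Quin, 40, 4), (Quin, 40, 40)}
Filtering on mid ≠ mid2 leaves {(Cal, 24, 35), (Cal, 24, 37), (Cal, 35, 24), (Cal, 35, 37), (Cal, 37, 24), (Cal, 37, 35), (Quin, 28, 4), (Quin, 28, 40), (Quin, 4, 28), (Quin, 4, 40), (Quin, 40, 28), (Quin, 40, 4)}.
π[mid, aname, mid2]: project onto (mid, aname, mid2) → {(24, Cal, 35), (24, Cal, 37), (28, Quin, 4), (28, Quin, 40), (35, Cal, 24), (35, Cal, 37), (37, Cal, 24), (37, Cal, 35), (4, Quin, 28), (4, Quin, 40), (40, Quin, 28), (40, Quin, 4)}

{(24, Cal, 35), (24, Cal, 37), (28, Quin, 4), (28, Quin, 40), (35, Cal, 24), (35, Cal, 37), (37, Cal, 24), (37, Cal, 35), (4, Quin, 28), (4, Quin, 40), (40, Quin, 28), (40, Quin, 4)}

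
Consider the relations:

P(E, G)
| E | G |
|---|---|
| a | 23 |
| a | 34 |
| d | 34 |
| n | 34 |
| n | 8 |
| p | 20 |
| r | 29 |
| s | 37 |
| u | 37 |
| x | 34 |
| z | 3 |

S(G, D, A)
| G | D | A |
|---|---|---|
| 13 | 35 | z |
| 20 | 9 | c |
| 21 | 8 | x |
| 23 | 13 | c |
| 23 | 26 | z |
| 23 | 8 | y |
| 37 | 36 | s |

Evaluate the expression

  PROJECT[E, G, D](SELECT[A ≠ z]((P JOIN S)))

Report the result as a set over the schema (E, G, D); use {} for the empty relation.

{(a, 23, 13), (a, 23, 8), (p, 20, 9), (s, 37, 36), (u, 37, 36)}

Natural join on G: {(a, 23, 13, c), (a, 23, 26, z), (a, 23, 8, y), (p, 20, 9, c), (s, 37, 36, s), (u, 37, 36, s)}
Selection A ≠ z: {(a, 23, 13, c), (a, 23, 8, y), (p, 20, 9, c), (s, 37, 36, s), (u, 37, 36, s)}
Keep only column(s) E, G, D: {(a, 23, 13), (a, 23, 8), (p, 20, 9), (s, 37, 36), (u, 37, 36)}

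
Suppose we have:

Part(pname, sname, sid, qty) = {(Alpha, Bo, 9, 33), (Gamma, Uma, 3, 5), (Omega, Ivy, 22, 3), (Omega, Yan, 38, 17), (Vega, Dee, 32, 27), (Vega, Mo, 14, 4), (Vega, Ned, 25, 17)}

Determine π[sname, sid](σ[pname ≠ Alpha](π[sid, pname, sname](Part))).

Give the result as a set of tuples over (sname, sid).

{(Dee, 32), (Ivy, 22), (Mo, 14), (Ned, 25), (Uma, 3), (Yan, 38)}

Projecting to sid, pname, sname: {(14, Vega, Mo), (22, Omega, Ivy), (25, Vega, Ned), (3, Gamma, Uma), (32, Vega, Dee), (38, Omega, Yan), (9, Alpha, Bo)}
σ[pname ≠ Alpha]: keep tuples satisfying pname ≠ Alpha → {(14, Vega, Mo), (22, Omega, Ivy), (25, Vega, Ned), (3, Gamma, Uma), (32, Vega, Dee), (38, Omega, Yan)}
Projecting to sname, sid: {(Dee, 32), (Ivy, 22), (Mo, 14), (Ned, 25), (Uma, 3), (Yan, 38)}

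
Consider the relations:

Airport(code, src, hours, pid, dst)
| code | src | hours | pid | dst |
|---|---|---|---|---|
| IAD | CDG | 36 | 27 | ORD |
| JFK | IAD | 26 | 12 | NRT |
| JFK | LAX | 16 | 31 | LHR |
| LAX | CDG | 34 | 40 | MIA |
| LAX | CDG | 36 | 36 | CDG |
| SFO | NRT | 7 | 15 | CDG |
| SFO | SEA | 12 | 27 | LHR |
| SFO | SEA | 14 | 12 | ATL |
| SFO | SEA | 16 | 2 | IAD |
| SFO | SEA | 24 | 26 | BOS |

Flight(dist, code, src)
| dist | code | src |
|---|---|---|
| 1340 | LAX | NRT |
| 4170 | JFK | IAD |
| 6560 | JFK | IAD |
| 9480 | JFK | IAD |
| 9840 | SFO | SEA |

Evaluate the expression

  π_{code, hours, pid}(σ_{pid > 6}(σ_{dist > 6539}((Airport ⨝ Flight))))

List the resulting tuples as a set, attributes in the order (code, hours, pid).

Natural join on code, src: {(JFK, IAD, 26, 12, NRT, 4170), (JFK, IAD, 26, 12, NRT, 6560), (JFK, IAD, 26, 12, NRT, 9480), (SFO, SEA, 12, 27, LHR, 9840), (SFO, SEA, 14, 12, ATL, 9840), (SFO, SEA, 16, 2, IAD, 9840), (SFO, SEA, 24, 26, BOS, 9840)}
Filtering on dist > 6539 leaves {(JFK, IAD, 26, 12, NRT, 6560), (JFK, IAD, 26, 12, NRT, 9480), (SFO, SEA, 12, 27, LHR, 9840), (SFO, SEA, 14, 12, ATL, 9840), (SFO, SEA, 16, 2, IAD, 9840), (SFO, SEA, 24, 26, BOS, 9840)}.
Filtering on pid > 6 leaves {(JFK, IAD, 26, 12, NRT, 6560), (JFK, IAD, 26, 12, NRT, 9480), (SFO, SEA, 12, 27, LHR, 9840), (SFO, SEA, 14, 12, ATL, 9840), (SFO, SEA, 24, 26, BOS, 9840)}.
π_{code, hours, pid} gives {(JFK, 26, 12), (SFO, 12, 27), (SFO, 14, 12), (SFO, 24, 26)} (1 duplicate(s) eliminated).

{(JFK, 26, 12), (SFO, 12, 27), (SFO, 14, 12), (SFO, 24, 26)}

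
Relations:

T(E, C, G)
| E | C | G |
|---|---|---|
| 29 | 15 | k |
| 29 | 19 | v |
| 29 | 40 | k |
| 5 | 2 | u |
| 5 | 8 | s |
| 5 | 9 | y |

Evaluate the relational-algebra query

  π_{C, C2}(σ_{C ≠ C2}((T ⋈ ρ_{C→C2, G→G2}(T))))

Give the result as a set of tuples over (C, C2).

{(15, 19), (15, 40), (19, 15), (19, 40), (2, 8), (2, 9), (40, 15), (40, 19), (8, 2), (8, 9), (9, 2), (9, 8)}

ρ[C→C2, G→G2]: schema becomes (E, C2, G2); tuples unchanged.
Natural join on E: {(29, 15, k, 15, k), (29, 15, k, 19, v), (29, 15, k, 40, k), (29, 19, v, 15, k), (29, 19, v, 19, v), (29, 19, v, 40, k), (29, 40, k, 15, k), (29, 40, k, 19, v), (29, 40, k, 40, k), (5, 2, u, 2, u), (5, 2, u, 8, s), (5, 2, u, 9, y), (5, 8, s, 2, u), (5, 8, s, 8, s), (5, 8, s, 9, y), (5, 9, y, 2, u), (5, 9, y, 8, s), (5, 9, y, 9, y)}
σ[C ≠ C2]: keep tuples satisfying C ≠ C2 → {(29, 15, k, 19, v), (29, 15, k, 40, k), (29, 19, v, 15, k), (29, 19, v, 40, k), (29, 40, k, 15, k), (29, 40, k, 19, v), (5, 2, u, 8, s), (5, 2, u, 9, y), (5, 8, s, 2, u), (5, 8, s, 9, y), (5, 9, y, 2, u), (5, 9, y, 8, s)}
π[C, C2]: project onto (C, C2) → {(15, 19), (15, 40), (19, 15), (19, 40), (2, 8), (2, 9), (40, 15), (40, 19), (8, 2), (8, 9), (9, 2), (9, 8)}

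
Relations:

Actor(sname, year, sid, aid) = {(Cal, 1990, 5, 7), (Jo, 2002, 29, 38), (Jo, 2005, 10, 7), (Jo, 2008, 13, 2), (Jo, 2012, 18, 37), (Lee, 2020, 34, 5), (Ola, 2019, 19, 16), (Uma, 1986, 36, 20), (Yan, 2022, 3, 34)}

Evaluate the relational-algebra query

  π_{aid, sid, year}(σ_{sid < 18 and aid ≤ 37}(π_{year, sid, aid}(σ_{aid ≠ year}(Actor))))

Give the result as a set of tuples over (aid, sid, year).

Filtering on aid ≠ year leaves {(Cal, 1990, 5, 7), (Jo, 2002, 29, 38), (Jo, 2005, 10, 7), (Jo, 2008, 13, 2), (Jo, 2012, 18, 37), (Lee, 2020, 34, 5), (Ola, 2019, 19, 16), (Uma, 1986, 36, 20), (Yan, 2022, 3, 34)}.
π_{year, sid, aid} gives {(1986, 36, 20), (1990, 5, 7), (2002, 29, 38), (2005, 10, 7), (2008, 13, 2), (2012, 18, 37), (2019, 19, 16), (2020, 34, 5), (2022, 3, 34)}.
Filtering on sid < 18 and aid ≤ 37 leaves {(1990, 5, 7), (2005, 10, 7), (2008, 13, 2), (2022, 3, 34)}.
π_{aid, sid, year} gives {(2, 13, 2008), (34, 3, 2022), (7, 10, 2005), (7, 5, 1990)}.

{(2, 13, 2008), (34, 3, 2022), (7, 10, 2005), (7, 5, 1990)}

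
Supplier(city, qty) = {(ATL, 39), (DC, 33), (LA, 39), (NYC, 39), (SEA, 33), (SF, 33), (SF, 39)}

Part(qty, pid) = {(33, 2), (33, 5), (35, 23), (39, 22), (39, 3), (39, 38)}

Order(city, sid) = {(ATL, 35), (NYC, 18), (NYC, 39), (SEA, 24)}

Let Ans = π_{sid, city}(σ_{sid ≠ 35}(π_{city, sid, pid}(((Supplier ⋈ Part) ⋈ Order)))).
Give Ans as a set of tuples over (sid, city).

{(18, NYC), (24, SEA), (39, NYC)}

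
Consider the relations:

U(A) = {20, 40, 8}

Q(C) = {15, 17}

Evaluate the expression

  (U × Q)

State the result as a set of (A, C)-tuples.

{(20, 15), (20, 17), (40, 15), (40, 17), (8, 15), (8, 17)}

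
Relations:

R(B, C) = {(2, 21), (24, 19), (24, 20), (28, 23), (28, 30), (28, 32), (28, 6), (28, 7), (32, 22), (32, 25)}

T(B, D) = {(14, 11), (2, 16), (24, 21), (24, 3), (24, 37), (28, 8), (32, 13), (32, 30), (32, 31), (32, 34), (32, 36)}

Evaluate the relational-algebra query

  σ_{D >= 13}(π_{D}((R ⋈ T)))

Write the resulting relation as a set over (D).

R ⋈ T (natural join on B): {(2, 21, 16), (24, 19, 21), (24, 19, 3), (24, 19, 37), (24, 20, 21), (24, 20, 3), (24, 20, 37), (28, 23, 8), (28, 30, 8), (28, 32, 8), (28, 6, 8), (28, 7, 8), (32, 22, 13), (32, 22, 30), (32, 22, 31), (32, 22, 34), (32, 22, 36), (32, 25, 13), (32, 25, 30), (32, 25, 31), (32, 25, 34), (32, 25, 36)}
Keep only column(s) D (12 duplicate(s) eliminated): {13, 16, 21, 3, 30, 31, 34, 36, 37, 8}
Filtering on D >= 13 leaves {13, 16, 21, 30, 31, 34, 36, 37}.

{13, 16, 21, 30, 31, 34, 36, 37}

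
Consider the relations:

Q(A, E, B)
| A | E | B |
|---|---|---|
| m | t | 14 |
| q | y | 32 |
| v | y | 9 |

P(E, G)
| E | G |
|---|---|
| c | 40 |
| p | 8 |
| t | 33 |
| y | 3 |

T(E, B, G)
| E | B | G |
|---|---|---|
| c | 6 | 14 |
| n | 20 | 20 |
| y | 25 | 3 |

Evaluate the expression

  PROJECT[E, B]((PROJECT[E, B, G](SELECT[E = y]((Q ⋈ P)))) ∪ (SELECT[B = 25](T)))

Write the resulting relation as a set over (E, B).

Q ⋈ P (natural join on E): {(m, t, 14, 33), (q, y, 32, 3), (v, y, 9, 3)}
Filtering on E = y leaves {(q, y, 32, 3), (v, y, 9, 3)}.
Projecting to E, B, G: {(y, 32, 3), (y, 9, 3)}
Filtering on B = 25 leaves {(y, 25, 3)}.
Set union of the two operands is {(y, 25, 3), (y, 32, 3), (y, 9, 3)}.
Projecting to E, B: {(y, 25), (y, 32), (y, 9)}

{(y, 25), (y, 32), (y, 9)}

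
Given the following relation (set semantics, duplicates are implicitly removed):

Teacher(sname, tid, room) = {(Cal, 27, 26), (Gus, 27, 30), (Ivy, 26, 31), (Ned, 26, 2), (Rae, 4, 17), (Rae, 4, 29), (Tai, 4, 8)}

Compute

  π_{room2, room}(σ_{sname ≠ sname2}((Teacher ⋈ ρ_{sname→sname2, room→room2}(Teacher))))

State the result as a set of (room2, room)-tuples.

{(17, 8), (2, 31), (26, 30), (29, 8), (30, 26), (31, 2), (8, 17), (8, 29)}

ρ[sname→sname2, room→room2]: schema becomes (sname2, tid, room2); tuples unchanged.
Teacher ⋈ ρ_{sname→sname2, room→room2}(Teacher) (natural join on tid): {(Cal, 27, 26, Cal, 26), (Cal, 27, 26, Gus, 30), (Gus, 27, 30, Cal, 26), (Gus, 27, 30, Gus, 30), (Ivy, 26, 31, Ivy, 31), (Ivy, 26, 31, Ned, 2), (Ned, 26, 2, Ivy, 31), (Ned, 26, 2, Ned, 2), (Rae, 4, 17, Rae, 17), (Rae, 4, 17, Rae, 29), (Rae, 4, 17, Tai, 8), (Rae, 4, 29, Rae, 17), (Rae, 4, 29, Rae, 29), (Rae, 4, 29, Tai, 8), (Tai, 4, 8, Rae, 17), (Tai, 4, 8, Rae, 29), (Tai, 4, 8, Tai, 8)}
σ[sname ≠ sname2]: keep tuples satisfying sname ≠ sname2 → {(Cal, 27, 26, Gus, 30), (Gus, 27, 30, Cal, 26), (Ivy, 26, 31, Ned, 2), (Ned, 26, 2, Ivy, 31), (Rae, 4, 17, Tai, 8), (Rae, 4, 29, Tai, 8), (Tai, 4, 8, Rae, 17), (Tai, 4, 8, Rae, 29)}
Projecting to room2, room: {(17, 8), (2, 31), (26, 30), (29, 8), (30, 26), (31, 2), (8, 17), (8, 29)}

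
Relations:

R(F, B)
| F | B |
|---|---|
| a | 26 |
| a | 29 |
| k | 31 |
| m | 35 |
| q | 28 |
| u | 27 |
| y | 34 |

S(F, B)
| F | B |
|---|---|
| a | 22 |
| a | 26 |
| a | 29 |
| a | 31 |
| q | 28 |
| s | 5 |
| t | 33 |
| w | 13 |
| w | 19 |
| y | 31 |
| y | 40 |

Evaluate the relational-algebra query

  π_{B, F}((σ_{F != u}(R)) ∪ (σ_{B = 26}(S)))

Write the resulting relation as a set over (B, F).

{(26, a), (28, q), (29, a), (31, k), (34, y), (35, m)}

Filtering on F != u leaves {(a, 26), (a, 29), (k, 31), (m, 35), (q, 28), (y, 34)}.
Filtering on B = 26 leaves {(a, 26)}.
Set union of the two operands is {(a, 26), (a, 29), (k, 31), (m, 35), (q, 28), (y, 34)}.
π_{B, F} gives {(26, a), (28, q), (29, a), (31, k), (34, y), (35, m)}.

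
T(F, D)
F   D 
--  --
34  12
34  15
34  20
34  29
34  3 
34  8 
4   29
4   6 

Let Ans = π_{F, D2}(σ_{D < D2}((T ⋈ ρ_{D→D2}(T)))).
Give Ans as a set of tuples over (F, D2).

ρ[D→D2]: schema becomes (F, D2); tuples unchanged.
T ⋈ ρ_{D→D2}(T) (natural join on F): {(34, 12, 12), (34, 12, 15), (34, 12, 20), (34, 12, 29), (34, 12, 3), (34, 12, 8), (34, 15, 12), (34, 15, 15), (34, 15, 20), (34, 15, 29), (34, 15, 3), (34, 15, 8), (34, 20, 12), (34, 20, 15), (34, 20, 20), (34, 20, 29), (34, 20, 3), (34, 20, 8), (34, 29, 12), (34, 29, 15), (34, 29, 20), (34, 29, 29), (34, 29, 3), (34, 29, 8), (34, 3, 12), (34, 3, 15), (34, 3, 20), (34, 3, 29), (34, 3, 3), (34, 3, 8), (34, 8, 12), (34, 8, 15), (34, 8, 20), (34, 8, 29), (34, 8, 3), (34, 8, 8), (4, 29, 29), (4, 29, 6), (4, 6, 29), (4, 6, 6)}
Apply σ_{D < D2}; surviving tuples: {(34, 12, 15), (34, 12, 20), (34, 12, 29), (34, 15, 20), (34, 15, 29), (34, 20, 29), (34, 3, 12), (34, 3, 15), (34, 3, 20), (34, 3, 29), (34, 3, 8), (34, 8, 12), (34, 8, 15), (34, 8, 20), (34, 8, 29), (4, 6, 29)}
π[F, D2]: project onto (F, D2) (10 duplicate(s) eliminated) → {(34, 12), (34, 15), (34, 20), (34, 29), (34, 8), (4, 29)}

{(34, 12), (34, 15), (34, 20), (34, 29), (34, 8), (4, 29)}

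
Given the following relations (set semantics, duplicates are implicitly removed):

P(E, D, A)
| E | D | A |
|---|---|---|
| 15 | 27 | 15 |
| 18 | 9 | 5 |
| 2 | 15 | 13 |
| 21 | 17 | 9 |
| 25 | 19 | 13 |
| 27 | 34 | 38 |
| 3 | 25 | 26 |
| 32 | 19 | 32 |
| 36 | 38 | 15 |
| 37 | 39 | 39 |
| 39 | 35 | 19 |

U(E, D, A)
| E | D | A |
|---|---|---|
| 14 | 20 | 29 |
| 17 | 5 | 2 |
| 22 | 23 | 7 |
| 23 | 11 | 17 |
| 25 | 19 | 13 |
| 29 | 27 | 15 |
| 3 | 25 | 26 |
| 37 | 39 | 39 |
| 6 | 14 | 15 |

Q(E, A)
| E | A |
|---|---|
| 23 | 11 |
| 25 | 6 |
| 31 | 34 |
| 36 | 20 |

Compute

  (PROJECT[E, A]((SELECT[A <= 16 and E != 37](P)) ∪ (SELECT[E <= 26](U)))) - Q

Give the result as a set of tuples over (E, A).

{(14, 29), (15, 15), (17, 2), (18, 5), (2, 13), (21, 9), (22, 7), (23, 17), (25, 13), (3, 26), (36, 15), (6, 15)}

Filtering on A <= 16 and E != 37 leaves {(15, 27, 15), (18, 9, 5), (2, 15, 13), (21, 17, 9), (25, 19, 13), (36, 38, 15)}.
Filtering on E <= 26 leaves {(14, 20, 29), (17, 5, 2), (22, 23, 7), (23, 11, 17), (25, 19, 13), (3, 25, 26), (6, 14, 15)}.
Taking the union: {(14, 20, 29), (15, 27, 15), (17, 5, 2), (18, 9, 5), (2, 15, 13), (21, 17, 9), (22, 23, 7), (23, 11, 17), (25, 19, 13), (3, 25, 26), (36, 38, 15), (6, 14, 15)}
π_{E, A} gives {(14, 29), (15, 15), (17, 2), (18, 5), (2, 13), (21, 9), (22, 7), (23, 17), (25, 13), (3, 26), (36, 15), (6, 15)}.
Taking the difference: {(14, 29), (15, 15), (17, 2), (18, 5), (2, 13), (21, 9), (22, 7), (23, 17), (25, 13), (3, 26), (36, 15), (6, 15)}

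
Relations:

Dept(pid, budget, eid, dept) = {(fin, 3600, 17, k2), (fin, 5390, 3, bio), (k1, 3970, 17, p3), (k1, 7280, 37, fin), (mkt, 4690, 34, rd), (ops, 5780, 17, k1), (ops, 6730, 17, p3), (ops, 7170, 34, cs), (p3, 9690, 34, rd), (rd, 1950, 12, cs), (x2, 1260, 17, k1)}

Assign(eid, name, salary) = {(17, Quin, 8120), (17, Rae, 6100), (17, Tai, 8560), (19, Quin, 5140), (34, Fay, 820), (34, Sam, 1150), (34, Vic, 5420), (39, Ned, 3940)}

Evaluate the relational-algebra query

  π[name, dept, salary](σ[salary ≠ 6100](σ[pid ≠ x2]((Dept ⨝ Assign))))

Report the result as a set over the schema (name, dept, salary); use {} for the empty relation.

Dept ⋈ Assign (natural join on eid): {(fin, 3600, 17, k2, Quin, 8120), (fin, 3600, 17, k2, Rae, 6100), (fin, 3600, 17, k2, Tai, 8560), (k1, 3970, 17, p3, Quin, 8120), (k1, 3970, 17, p3, Rae, 6100), (k1, 3970, 17, p3, Tai, 8560), (mkt, 4690, 34, rd, Fay, 820), (mkt, 4690, 34, rd, Sam, 1150), (mkt, 4690, 34, rd, Vic, 5420), (ops, 5780, 17, k1, Quin, 8120), (ops, 5780, 17, k1, Rae, 6100), (ops, 5780, 17, k1, Tai, 8560), (ops, 6730, 17, p3, Quin, 8120), (ops, 6730, 17, p3, Rae, 6100), (ops, 6730, 17, p3, Tai, 8560), (ops, 7170, 34, cs, Fay, 820), (ops, 7170, 34, cs, Sam, 1150), (ops, 7170, 34, cs, Vic, 5420), (p3, 9690, 34, rd, Fay, 820), (p3, 9690, 34, rd, Sam, 1150), (p3, 9690, 34, rd, Vic, 5420), (x2, 1260, 17, k1, Quin, 8120), (x2, 1260, 17, k1, Rae, 6100), (x2, 1260, 17, k1, Tai, 8560)}
σ[pid ≠ x2]: keep tuples satisfying pid ≠ x2 → {(fin, 3600, 17, k2, Quin, 8120), (fin, 3600, 17, k2, Rae, 6100), (fin, 3600, 17, k2, Tai, 8560), (k1, 3970, 17, p3, Quin, 8120), (k1, 3970, 17, p3, Rae, 6100), (k1, 3970, 17, p3, Tai, 8560), (mkt, 4690, 34, rd, Fay, 820), (mkt, 4690, 34, rd, Sam, 1150), (mkt, 4690, 34, rd, Vic, 5420), (ops, 5780, 17, k1, Quin, 8120), (ops, 5780, 17, k1, Rae, 6100), (ops, 5780, 17, k1, Tai, 8560), (ops, 6730, 17, p3, Quin, 8120), (ops, 6730, 17, p3, Rae, 6100), (ops, 6730, 17, p3, Tai, 8560), (ops, 7170, 34, cs, Fay, 820), (ops, 7170, 34, cs, Sam, 1150), (ops, 7170, 34, cs, Vic, 5420), (p3, 9690, 34, rd, Fay, 820), (p3, 9690, 34, rd, Sam, 1150), (p3, 9690, 34, rd, Vic, 5420)}
σ[salary ≠ 6100]: keep tuples satisfying salary ≠ 6100 → {(fin, 3600, 17, k2, Quin, 8120), (fin, 3600, 17, k2, Tai, 8560), (k1, 3970, 17, p3, Quin, 8120), (k1, 3970, 17, p3, Tai, 8560), (mkt, 4690, 34, rd, Fay, 820), (mkt, 4690, 34, rd, Sam, 1150), (mkt, 4690, 34, rd, Vic, 5420), (ops, 5780, 17, k1, Quin, 8120), (ops, 5780, 17, k1, Tai, 8560), (ops, 6730, 17, p3, Quin, 8120), (ops, 6730, 17, p3, Tai, 8560), (ops, 7170, 34, cs, Fay, 820), (ops, 7170, 34, cs, Sam, 1150), (ops, 7170, 34, cs, Vic, 5420), (p3, 9690, 34, rd, Fay, 820), (p3, 9690, 34, rd, Sam, 1150), (p3, 9690, 34, rd, Vic, 5420)}
Projecting to name, dept, salary (5 duplicate(s) eliminated): {(Fay, cs, 820), (Fay, rd, 820), (Quin, k1, 8120), (Quin, k2, 8120), (Quin, p3, 8120), (Sam, cs, 1150), (Sam, rd, 1150), (Tai, k1, 8560), (Tai, k2, 8560), (Tai, p3, 8560), (Vic, cs, 5420), (Vic, rd, 5420)}

{(Fay, cs, 820), (Fay, rd, 820), (Quin, k1, 8120), (Quin, k2, 8120), (Quin, p3, 8120), (Sam, cs, 1150), (Sam, rd, 1150), (Tai, k1, 8560), (Tai, k2, 8560), (Tai, p3, 8560), (Vic, cs, 5420), (Vic, rd, 5420)}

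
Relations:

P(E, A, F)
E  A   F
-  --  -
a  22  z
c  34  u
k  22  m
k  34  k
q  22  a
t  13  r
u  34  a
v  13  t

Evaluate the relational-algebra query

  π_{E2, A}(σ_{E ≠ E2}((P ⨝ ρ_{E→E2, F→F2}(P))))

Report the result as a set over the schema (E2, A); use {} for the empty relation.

{(a, 22), (c, 34), (k, 22), (k, 34), (q, 22), (t, 13), (u, 34), (v, 13)}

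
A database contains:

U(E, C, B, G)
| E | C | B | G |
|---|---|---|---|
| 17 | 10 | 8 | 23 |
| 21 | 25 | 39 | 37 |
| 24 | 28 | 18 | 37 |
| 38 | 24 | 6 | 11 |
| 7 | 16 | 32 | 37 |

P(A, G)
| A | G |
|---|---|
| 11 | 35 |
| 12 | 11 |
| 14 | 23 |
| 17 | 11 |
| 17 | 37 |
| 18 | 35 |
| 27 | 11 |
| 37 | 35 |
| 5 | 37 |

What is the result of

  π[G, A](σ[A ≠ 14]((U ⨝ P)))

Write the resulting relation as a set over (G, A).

Natural join on G: {(17, 10, 8, 23, 14), (21, 25, 39, 37, 17), (21, 25, 39, 37, 5), (24, 28, 18, 37, 17), (24, 28, 18, 37, 5), (38, 24, 6, 11, 12), (38, 24, 6, 11, 17), (38, 24, 6, 11, 27), (7, 16, 32, 37, 17), (7, 16, 32, 37, 5)}
Filtering on A ≠ 14 leaves {(21, 25, 39, 37, 17), (21, 25, 39, 37, 5), (24, 28, 18, 37, 17), (24, 28, 18, 37, 5), (38, 24, 6, 11, 12), (38, 24, 6, 11, 17), (38, 24, 6, 11, 27), (7, 16, 32, 37, 17), (7, 16, 32, 37, 5)}.
π_{G, A} gives {(11, 12), (11, 17), (11, 27), (37, 17), (37, 5)} (4 duplicate(s) eliminated).

{(11, 12), (11, 17), (11, 27), (37, 17), (37, 5)}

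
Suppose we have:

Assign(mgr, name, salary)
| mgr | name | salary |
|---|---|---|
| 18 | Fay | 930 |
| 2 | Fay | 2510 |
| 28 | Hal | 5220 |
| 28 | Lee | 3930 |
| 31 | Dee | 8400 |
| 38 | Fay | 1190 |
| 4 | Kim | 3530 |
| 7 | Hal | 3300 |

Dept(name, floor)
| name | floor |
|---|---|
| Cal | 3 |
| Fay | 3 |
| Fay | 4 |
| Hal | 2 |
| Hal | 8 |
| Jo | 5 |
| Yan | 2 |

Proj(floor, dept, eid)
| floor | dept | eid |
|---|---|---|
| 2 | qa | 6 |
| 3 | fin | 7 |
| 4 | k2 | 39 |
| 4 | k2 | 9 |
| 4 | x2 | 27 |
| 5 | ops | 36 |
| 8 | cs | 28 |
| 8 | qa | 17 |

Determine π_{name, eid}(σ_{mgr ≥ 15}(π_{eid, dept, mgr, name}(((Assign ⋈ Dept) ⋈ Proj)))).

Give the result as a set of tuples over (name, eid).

{(Fay, 27), (Fay, 39), (Fay, 7), (Fay, 9), (Hal, 17), (Hal, 28), (Hal, 6)}

Assign ⋈ Dept (natural join on name): {(18, Fay, 930, 3), (18, Fay, 930, 4), (2, Fay, 2510, 3), (2, Fay, 2510, 4), (28, Hal, 5220, 2), (28, Hal, 5220, 8), (38, Fay, 1190, 3), (38, Fay, 1190, 4), (7, Hal, 3300, 2), (7, Hal, 3300, 8)}
(Assign ⋈ Dept) ⋈ Proj (natural join on floor): {(18, Fay, 930, 3, fin, 7), (18, Fay, 930, 4, k2, 39), (18, Fay, 930, 4, k2, 9), (18, Fay, 930, 4, x2, 27), (2, Fay, 2510, 3, fin, 7), (2, Fay, 2510, 4, k2, 39), (2, Fay, 2510, 4, k2, 9), (2, Fay, 2510, 4, x2, 27), (28, Hal, 5220, 2, qa, 6), (28, Hal, 5220, 8, cs, 28), (28, Hal, 5220, 8, qa, 17), (38, Fay, 1190, 3, fin, 7), (38, Fay, 1190, 4, k2, 39), (38, Fay, 1190, 4, k2, 9), (38, Fay, 1190, 4, x2, 27), (7, Hal, 3300, 2, qa, 6), (7, Hal, 3300, 8, cs, 28), (7, Hal, 3300, 8, qa, 17)}
π_{eid, dept, mgr, name} gives {(17, qa, 28, Hal), (17, qa, 7, Hal), (27, x2, 18, Fay), (27, x2, 2, Fay), (27, x2, 38, Fay), (28, cs, 28, Hal), (28, cs, 7, Hal), (39, k2, 18, Fay), (39, k2, 2, Fay), (39, k2, 38, Fay), (6, qa, 28, Hal), (6, qa, 7, Hal), (7, fin, 18, Fay), (7, fin, 2, Fay), (7, fin, 38, Fay), (9, k2, 18, Fay), (9, k2, 2, Fay), (9, k2, 38, Fay)}.
Apply σ_{mgr ≥ 15}; surviving tuples: {(17, qa, 28, Hal), (27, x2, 18, Fay), (27, x2, 38, Fay), (28, cs, 28, Hal), (39, k2, 18, Fay), (39, k2, 38, Fay), (6, qa, 28, Hal), (7, fin, 18, Fay), (7, fin, 38, Fay), (9, k2, 18, Fay), (9, k2, 38, Fay)}
π_{name, eid} gives {(Fay, 27), (Fay, 39), (Fay, 7), (Fay, 9), (Hal, 17), (Hal, 28), (Hal, 6)} (4 duplicate(s) eliminated).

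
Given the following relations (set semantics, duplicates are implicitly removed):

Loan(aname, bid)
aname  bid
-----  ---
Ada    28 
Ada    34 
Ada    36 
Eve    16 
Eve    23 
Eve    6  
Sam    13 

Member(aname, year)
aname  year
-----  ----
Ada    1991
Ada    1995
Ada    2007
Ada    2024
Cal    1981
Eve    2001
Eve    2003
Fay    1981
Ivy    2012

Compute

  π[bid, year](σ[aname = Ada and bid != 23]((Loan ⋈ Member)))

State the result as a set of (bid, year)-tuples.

{(28, 1991), (28, 1995), (28, 2007), (28, 2024), (34, 1991), (34, 1995), (34, 2007), (34, 2024), (36, 1991), (36, 1995), (36, 2007), (36, 2024)}

Joining Loan and Member on aname yields {(Ada, 28, 1991), (Ada, 28, 1995), (Ada, 28, 2007), (Ada, 28, 2024), (Ada, 34, 1991), (Ada, 34, 1995), (Ada, 34, 2007), (Ada, 34, 2024), (Ada, 36, 1991), (Ada, 36, 1995), (Ada, 36, 2007), (Ada, 36, 2024), (Eve, 16, 2001), (Eve, 16, 2003), (Eve, 23, 2001), (Eve, 23, 2003), (Eve, 6, 2001), (Eve, 6, 2003)}.
Filtering on aname = Ada and bid != 23 leaves {(Ada, 28, 1991), (Ada, 28, 1995), (Ada, 28, 2007), (Ada, 28, 2024), (Ada, 34, 1991), (Ada, 34, 1995), (Ada, 34, 2007), (Ada, 34, 2024), (Ada, 36, 1991), (Ada, 36, 1995), (Ada, 36, 2007), (Ada, 36, 2024)}.
Keep only column(s) bid, year: {(28, 1991), (28, 1995), (28, 2007), (28, 2024), (34, 1991), (34, 1995), (34, 2007), (34, 2024), (36, 1991), (36, 1995), (36, 2007), (36, 2024)}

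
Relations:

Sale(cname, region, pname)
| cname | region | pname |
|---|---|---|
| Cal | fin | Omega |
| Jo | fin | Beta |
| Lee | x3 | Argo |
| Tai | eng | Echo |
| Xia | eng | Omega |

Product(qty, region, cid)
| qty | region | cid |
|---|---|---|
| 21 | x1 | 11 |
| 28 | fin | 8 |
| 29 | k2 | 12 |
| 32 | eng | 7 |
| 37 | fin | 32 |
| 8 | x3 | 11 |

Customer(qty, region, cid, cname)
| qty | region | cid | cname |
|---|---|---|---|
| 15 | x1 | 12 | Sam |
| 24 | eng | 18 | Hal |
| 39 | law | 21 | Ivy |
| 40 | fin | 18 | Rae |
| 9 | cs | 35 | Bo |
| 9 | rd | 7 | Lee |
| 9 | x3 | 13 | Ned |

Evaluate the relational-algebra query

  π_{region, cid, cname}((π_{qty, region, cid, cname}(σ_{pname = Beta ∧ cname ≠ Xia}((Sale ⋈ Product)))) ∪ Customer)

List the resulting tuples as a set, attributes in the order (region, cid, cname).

Sale ⋈ Product (natural join on region): {(Cal, fin, Omega, 28, 8), (Cal, fin, Omega, 37, 32), (Jo, fin, Beta, 28, 8), (Jo, fin, Beta, 37, 32), (Lee, x3, Argo, 8, 11), (Tai, eng, Echo, 32, 7), (Xia, eng, Omega, 32, 7)}
σ[pname = Beta ∧ cname ≠ Xia]: keep tuples satisfying pname = Beta ∧ cname ≠ Xia → {(Jo, fin, Beta, 28, 8), (Jo, fin, Beta, 37, 32)}
Projecting to qty, region, cid, cname: {(28, fin, 8, Jo), (37, fin, 32, Jo)}
Taking the union: {(15, x1, 12, Sam), (24, eng, 18, Hal), (28, fin, 8, Jo), (37, fin, 32, Jo), (39, law, 21, Ivy), (40, fin, 18, Rae), (9, cs, 35, Bo), (9, rd, 7, Lee), (9, x3, 13, Ned)}
Projecting to region, cid, cname: {(cs, 35, Bo), (eng, 18, Hal), (fin, 18, Rae), (fin, 32, Jo), (fin, 8, Jo), (law, 21, Ivy), (rd, 7, Lee), (x1, 12, Sam), (x3, 13, Ned)}

{(cs, 35, Bo), (eng, 18, Hal), (fin, 18, Rae), (fin, 32, Jo), (fin, 8, Jo), (law, 21, Ivy), (rd, 7, Lee), (x1, 12, Sam), (x3, 13, Ned)}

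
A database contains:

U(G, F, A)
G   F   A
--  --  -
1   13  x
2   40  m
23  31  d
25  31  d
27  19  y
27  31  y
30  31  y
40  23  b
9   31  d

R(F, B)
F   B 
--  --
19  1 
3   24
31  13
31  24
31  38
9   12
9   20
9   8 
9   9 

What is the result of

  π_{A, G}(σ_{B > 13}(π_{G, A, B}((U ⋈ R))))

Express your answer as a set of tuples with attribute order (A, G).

{(d, 23), (d, 25), (d, 9), (y, 27), (y, 30)}

Natural join on F: {(23, 31, d, 13), (23, 31, d, 24), (23, 31, d, 38), (25, 31, d, 13), (25, 31, d, 24), (25, 31, d, 38), (27, 19, y, 1), (27, 31, y, 13), (27, 31, y, 24), (27, 31, y, 38), (30, 31, y, 13), (30, 31, y, 24), (30, 31, y, 38), (9, 31, d, 13), (9, 31, d, 24), (9, 31, d, 38)}
Keep only column(s) G, A, B: {(23, d, 13), (23, d, 24), (23, d, 38), (25, d, 13), (25, d, 24), (25, d, 38), (27, y, 1), (27, y, 13), (27, y, 24), (27, y, 38), (30, y, 13), (30, y, 24), (30, y, 38), (9, d, 13), (9, d, 24), (9, d, 38)}
Selection B > 13: {(23, d, 24), (23, d, 38), (25, d, 24), (25, d, 38), (27, y, 24), (27, y, 38), (30, y, 24), (30, y, 38), (9, d, 24), (9, d, 38)}
Keep only column(s) A, G (5 duplicate(s) eliminated): {(d, 23), (d, 25), (d, 9), (y, 27), (y, 30)}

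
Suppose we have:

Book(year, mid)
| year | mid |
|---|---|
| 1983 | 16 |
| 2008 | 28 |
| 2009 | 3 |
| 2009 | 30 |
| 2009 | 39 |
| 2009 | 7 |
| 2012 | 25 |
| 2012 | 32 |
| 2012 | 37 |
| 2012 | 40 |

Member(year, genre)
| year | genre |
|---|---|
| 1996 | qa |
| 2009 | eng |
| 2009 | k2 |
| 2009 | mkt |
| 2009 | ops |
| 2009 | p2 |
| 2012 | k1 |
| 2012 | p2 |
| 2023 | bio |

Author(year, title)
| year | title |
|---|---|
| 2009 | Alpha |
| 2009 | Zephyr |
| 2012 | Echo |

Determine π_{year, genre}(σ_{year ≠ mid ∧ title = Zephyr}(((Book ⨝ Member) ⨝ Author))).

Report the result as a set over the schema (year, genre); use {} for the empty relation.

{(2009, eng), (2009, k2), (2009, mkt), (2009, ops), (2009, p2)}

Book ⋈ Member (natural join on year): {(2009, 3, eng), (2009, 3, k2), (2009, 3, mkt), (2009, 3, ops), (2009, 3, p2), (2009, 30, eng), (2009, 30, k2), (2009, 30, mkt), (2009, 30, ops), (2009, 30, p2), (2009, 39, eng), (2009, 39, k2), (2009, 39, mkt), (2009, 39, ops), (2009, 39, p2), (2009, 7, eng), (2009, 7, k2), (2009, 7, mkt), (2009, 7, ops), (2009, 7, p2), (2012, 25, k1), (2012, 25, p2), (2012, 32, k1), (2012, 32, p2), (2012, 37, k1), (2012, 37, p2), (2012, 40, k1), (2012, 40, p2)}
(Book ⨝ Member) ⋈ Author (natural join on year): {(2009, 3, eng, Alpha), (2009, 3, eng, Zephyr), (2009, 3, k2, Alpha), (2009, 3, k2, Zephyr), (2009, 3, mkt, Alpha), (2009, 3, mkt, Zephyr), (2009, 3, ops, Alpha), (2009, 3, ops, Zephyr), (2009, 3, p2, Alpha), (2009, 3, p2, Zephyr), (2009, 30, eng, Alpha), (2009, 30, eng, Zephyr), (2009, 30, k2, Alpha), (2009, 30, k2, Zephyr), (2009, 30, mkt, Alpha), (2009, 30, mkt, Zephyr), (2009, 30, ops, Alpha), (2009, 30, ops, Zephyr), (2009, 30, p2, Alpha), (2009, 30, p2, Zephyr), (2009, 39, eng, Alpha), (2009, 39, eng, Zephyr), (2009, 39, k2, Alpha), (2009, 39, k2, Zephyr), (2009, 39, mkt, Alpha), (2009, 39, mkt, Zephyr), (2009, 39, ops, Alpha), (2009, 39, ops, Zephyr), (2009, 39, p2, Alpha), (2009, 39, p2, Zephyr), (2009, 7, eng, Alpha), (2009, 7, eng, Zephyr), (2009, 7, k2, Alpha), (2009, 7, k2, Zephyr), (2009, 7, mkt, Alpha), (2009, 7, mkt, Zephyr), (2009, 7, ops, Alpha), (2009, 7, ops, Zephyr), (2009, 7, p2, Alpha), (2009, 7, p2, Zephyr), (2012, 25, k1, Echo), (2012, 25, p2, Echo), (2012, 32, k1, Echo), (2012, 32, p2, Echo), (2012, 37, k1, Echo), (2012, 37, p2, Echo), (2012, 40, k1, Echo), (2012, 40, p2, Echo)}
Selection year ≠ mid ∧ title = Zephyr: {(2009, 3, eng, Zephyr), (2009, 3, k2, Zephyr), (2009, 3, mkt, Zephyr), (2009, 3, ops, Zephyr), (2009, 3, p2, Zephyr), (2009, 30, eng, Zephyr), (2009, 30, k2, Zephyr), (2009, 30, mkt, Zephyr), (2009, 30, ops, Zephyr), (2009, 30, p2, Zephyr), (2009, 39, eng, Zephyr), (2009, 39, k2, Zephyr), (2009, 39, mkt, Zephyr), (2009, 39, ops, Zephyr), (2009, 39, p2, Zephyr), (2009, 7, eng, Zephyr), (2009, 7, k2, Zephyr), (2009, 7, mkt, Zephyr), (2009, 7, ops, Zephyr), (2009, 7, p2, Zephyr)}
π_{year, genre} gives {(2009, eng), (2009, k2), (2009, mkt), (2009, ops), (2009, p2)} (15 duplicate(s) eliminated).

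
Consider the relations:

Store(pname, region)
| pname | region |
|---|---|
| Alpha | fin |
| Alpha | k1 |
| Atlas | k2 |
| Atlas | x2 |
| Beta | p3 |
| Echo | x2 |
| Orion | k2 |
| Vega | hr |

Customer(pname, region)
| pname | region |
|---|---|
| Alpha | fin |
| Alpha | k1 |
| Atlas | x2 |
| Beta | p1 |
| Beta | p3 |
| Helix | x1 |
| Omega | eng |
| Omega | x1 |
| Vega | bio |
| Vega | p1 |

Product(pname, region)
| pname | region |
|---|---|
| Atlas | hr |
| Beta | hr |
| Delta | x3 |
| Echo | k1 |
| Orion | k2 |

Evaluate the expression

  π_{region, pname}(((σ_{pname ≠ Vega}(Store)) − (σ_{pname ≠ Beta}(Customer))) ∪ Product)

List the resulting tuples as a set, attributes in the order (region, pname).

{(hr, Atlas), (hr, Beta), (k1, Echo), (k2, Atlas), (k2, Orion), (p3, Beta), (x2, Echo), (x3, Delta)}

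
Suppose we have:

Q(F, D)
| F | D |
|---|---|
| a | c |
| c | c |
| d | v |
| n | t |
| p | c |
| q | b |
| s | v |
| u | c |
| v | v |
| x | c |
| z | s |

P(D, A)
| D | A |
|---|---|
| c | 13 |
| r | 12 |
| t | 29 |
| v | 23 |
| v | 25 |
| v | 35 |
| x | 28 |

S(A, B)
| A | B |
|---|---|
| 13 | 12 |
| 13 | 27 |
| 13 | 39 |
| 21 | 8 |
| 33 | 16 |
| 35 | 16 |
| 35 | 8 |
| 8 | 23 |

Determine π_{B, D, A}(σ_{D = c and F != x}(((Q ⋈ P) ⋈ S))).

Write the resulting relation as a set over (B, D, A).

{(12, c, 13), (27, c, 13), (39, c, 13)}

Joining Q and P on D yields {(a, c, 13), (c, c, 13), (d, v, 23), (d, v, 25), (d, v, 35), (n, t, 29), (p, c, 13), (s, v, 23), (s, v, 25), (s, v, 35), (u, c, 13), (v, v, 23), (v, v, 25), (v, v, 35), (x, c, 13)}.
Joining (Q ⋈ P) and S on A yields {(a, c, 13, 12), (a, c, 13, 27), (a, c, 13, 39), (c, c, 13, 12), (c, c, 13, 27), (c, c, 13, 39), (d, v, 35, 16), (d, v, 35, 8), (p, c, 13, 12), (p, c, 13, 27), (p, c, 13, 39), (s, v, 35, 16), (s, v, 35, 8), (u, c, 13, 12), (u, c, 13, 27), (u, c, 13, 39), (v, v, 35, 16), (v, v, 35, 8), (x, c, 13, 12), (x, c, 13, 27), (x, c, 13, 39)}.
Filtering on D = c and F != x leaves {(a, c, 13, 12), (a, c, 13, 27), (a, c, 13, 39), (c, c, 13, 12), (c, c, 13, 27), (c, c, 13, 39), (p, c, 13, 12), (p, c, 13, 27), (p, c, 13, 39), (u, c, 13, 12), (u, c, 13, 27), (u, c, 13, 39)}.
π[B, D, A]: project onto (B, D, A) (9 duplicate(s) eliminated) → {(12, c, 13), (27, c, 13), (39, c, 13)}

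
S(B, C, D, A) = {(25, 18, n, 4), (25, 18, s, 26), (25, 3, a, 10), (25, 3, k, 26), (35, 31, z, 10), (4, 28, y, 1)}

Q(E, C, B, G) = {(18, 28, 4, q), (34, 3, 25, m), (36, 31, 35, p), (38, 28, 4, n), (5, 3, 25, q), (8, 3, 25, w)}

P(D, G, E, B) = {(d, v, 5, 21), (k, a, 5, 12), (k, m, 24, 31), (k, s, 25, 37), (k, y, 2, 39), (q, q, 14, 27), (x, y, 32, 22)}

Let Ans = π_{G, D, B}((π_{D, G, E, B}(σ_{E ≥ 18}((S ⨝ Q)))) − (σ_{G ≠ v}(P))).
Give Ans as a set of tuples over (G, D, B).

S ⋈ Q (natural join on B, C): {(25, 3, a, 10, 34, m), (25, 3, a, 10, 5, q), (25, 3, a, 10, 8, w), (25, 3, k, 26, 34, m), (25, 3, k, 26, 5, q), (25, 3, k, 26, 8, w), (35, 31, z, 10, 36, p), (4, 28, y, 1, 18, q), (4, 28, y, 1, 38, n)}
Filtering on E ≥ 18 leaves {(25, 3, a, 10, 34, m), (25, 3, k, 26, 34, m), (35, 31, z, 10, 36, p), (4, 28, y, 1, 18, q), (4, 28, y, 1, 38, n)}.
π[D, G, E, B]: project onto (D, G, E, B) → {(a, m, 34, 25), (k, m, 34, 25), (y, n, 38, 4), (y, q, 18, 4), (z, p, 36, 35)}
Filtering on G ≠ v leaves {(k, a, 5, 12), (k, m, 24, 31), (k, s, 25, 37), (k, y, 2, 39), (q, q, 14, 27), (x, y, 32, 22)}.
Taking the difference: {(a, m, 34, 25), (k, m, 34, 25), (y, n, 38, 4), (y, q, 18, 4), (z, p, 36, 35)}
π[G, D, B]: project onto (G, D, B) → {(m, a, 25), (m, k, 25), (n, y, 4), (p, z, 35), (q, y, 4)}

{(m, a, 25), (m, k, 25), (n, y, 4), (p, z, 35), (q, y, 4)}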